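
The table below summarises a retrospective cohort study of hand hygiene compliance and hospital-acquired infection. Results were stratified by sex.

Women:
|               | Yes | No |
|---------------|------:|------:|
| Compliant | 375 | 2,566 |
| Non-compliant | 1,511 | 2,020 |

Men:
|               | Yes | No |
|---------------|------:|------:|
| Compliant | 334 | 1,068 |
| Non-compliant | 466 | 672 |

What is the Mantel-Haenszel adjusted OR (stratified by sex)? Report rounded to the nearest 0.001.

OR_MH = Σ(aᵢdᵢ/nᵢ) / Σ(bᵢcᵢ/nᵢ), where nᵢ is the stratum total.
Stratum 1 (Women): n = 6472; a·d/n = 375·2020/6472 = 117.0426; b·c/n = 2566·1511/6472 = 599.0769
Stratum 2 (Men): n = 2540; a·d/n = 334·672/2540 = 88.3654; b·c/n = 1068·466/2540 = 195.9402
OR_MH = (117.0426 + 88.3654) / (599.0769 + 195.9402) = 205.4080 / 795.0171 = 0.25837

0.258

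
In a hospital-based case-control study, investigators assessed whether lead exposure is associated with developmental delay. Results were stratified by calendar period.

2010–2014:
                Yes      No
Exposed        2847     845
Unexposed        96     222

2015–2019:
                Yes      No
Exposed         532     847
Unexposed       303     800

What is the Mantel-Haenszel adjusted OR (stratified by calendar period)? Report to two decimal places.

OR_MH = Σ(aᵢdᵢ/nᵢ) / Σ(bᵢcᵢ/nᵢ), where nᵢ is the stratum total.
Stratum 1 (2010–2014): n = 4010; a·d/n = 2847·222/4010 = 157.6145; b·c/n = 845·96/4010 = 20.2294
Stratum 2 (2015–2019): n = 2482; a·d/n = 532·800/2482 = 171.4746; b·c/n = 847·303/2482 = 103.4009
OR_MH = (157.6145 + 171.4746) / (20.2294 + 103.4009) = 329.0891 / 123.6303 = 2.66188

2.66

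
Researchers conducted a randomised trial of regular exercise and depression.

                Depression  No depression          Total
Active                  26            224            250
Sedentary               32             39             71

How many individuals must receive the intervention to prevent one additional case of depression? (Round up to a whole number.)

Risk in treated group = 26/250 = 0.10400; risk in control = 32/71 = 0.45070.
Absolute risk reduction = 0.45070 − 0.10400 = 0.34670
NNT = 1 / ARR = 1 / 0.34670 = 2.884 → round up → 3

3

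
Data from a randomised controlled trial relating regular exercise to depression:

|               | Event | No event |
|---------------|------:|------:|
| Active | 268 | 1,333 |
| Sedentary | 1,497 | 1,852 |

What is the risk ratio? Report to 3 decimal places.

Cells: a = 268, b = 1333, c = 1497, d = 1852.
Risk in exposed = 268/1601 = 0.16740; risk in unexposed = 1497/3349 = 0.44700.
RR = 0.16740 / 0.44700 = 0.37449
The risk is 63% lower among the exposed than among the unexposed.

0.374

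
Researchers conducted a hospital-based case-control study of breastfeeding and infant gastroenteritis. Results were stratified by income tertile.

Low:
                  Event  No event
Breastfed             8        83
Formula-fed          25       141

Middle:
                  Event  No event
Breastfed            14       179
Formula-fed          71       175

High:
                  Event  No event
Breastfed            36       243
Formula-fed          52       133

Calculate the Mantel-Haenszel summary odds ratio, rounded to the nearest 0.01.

OR_MH = Σ(aᵢdᵢ/nᵢ) / Σ(bᵢcᵢ/nᵢ), where nᵢ is the stratum total.
Stratum 1 (Low): n = 257; a·d/n = 8·141/257 = 4.3891; b·c/n = 83·25/257 = 8.0739
Stratum 2 (Middle): n = 439; a·d/n = 14·175/439 = 5.5809; b·c/n = 179·71/439 = 28.9499
Stratum 3 (High): n = 464; a·d/n = 36·133/464 = 10.3190; b·c/n = 243·52/464 = 27.2328
OR_MH = (4.3891 + 5.5809 + 10.3190) / (8.0739 + 28.9499 + 27.2328) = 20.2889 / 64.2566 = 0.31575

0.32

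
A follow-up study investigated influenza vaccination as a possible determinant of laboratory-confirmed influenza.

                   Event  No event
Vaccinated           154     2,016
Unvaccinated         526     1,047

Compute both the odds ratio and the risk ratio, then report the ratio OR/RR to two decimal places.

Cells: a = 154, b = 2016, c = 526, d = 1047.
OR = (154·1047)/(2016·526) = 161238/1060416 = 0.15205
Risk in exposed = 154/2170 = 0.07097; risk in unexposed = 526/1573 = 0.33439; RR = 0.21223
OR/RR = 0.15205 / 0.21223 = 0.71645
The outcome is not rare, so the OR lies further from 1 than the RR.

0.72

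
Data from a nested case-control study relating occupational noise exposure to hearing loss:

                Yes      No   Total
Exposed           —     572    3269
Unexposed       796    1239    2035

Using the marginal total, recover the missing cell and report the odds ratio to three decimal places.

7.339

The missing cell is in the exposed row: 3269 − 572 = 2697.
So a = 2697, b = 572, c = 796, d = 1239.
OR = (a·d)/(b·c) = (2697 × 1239) / (572 × 796) = 3341583 / 455312 = 7.33911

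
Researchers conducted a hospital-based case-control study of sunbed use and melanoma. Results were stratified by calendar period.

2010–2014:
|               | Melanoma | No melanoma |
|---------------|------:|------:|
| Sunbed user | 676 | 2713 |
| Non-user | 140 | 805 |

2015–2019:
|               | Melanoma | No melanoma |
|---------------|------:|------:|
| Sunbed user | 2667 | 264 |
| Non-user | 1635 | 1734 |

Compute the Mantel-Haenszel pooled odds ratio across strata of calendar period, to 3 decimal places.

5.505

OR_MH = Σ(aᵢdᵢ/nᵢ) / Σ(bᵢcᵢ/nᵢ), where nᵢ is the stratum total.
Stratum 1 (2010–2014): n = 4334; a·d/n = 676·805/4334 = 125.5607; b·c/n = 2713·140/4334 = 87.6373
Stratum 2 (2015–2019): n = 6300; a·d/n = 2667·1734/6300 = 734.0600; b·c/n = 264·1635/6300 = 68.5143
OR_MH = (125.5607 + 734.0600) / (87.6373 + 68.5143) = 859.6207 / 156.1516 = 5.50504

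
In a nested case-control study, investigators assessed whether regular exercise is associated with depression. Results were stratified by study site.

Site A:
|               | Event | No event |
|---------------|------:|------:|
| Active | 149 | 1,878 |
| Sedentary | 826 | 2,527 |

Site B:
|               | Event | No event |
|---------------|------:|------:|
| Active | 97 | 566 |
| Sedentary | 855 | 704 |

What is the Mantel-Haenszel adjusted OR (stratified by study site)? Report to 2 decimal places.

0.20

OR_MH = Σ(aᵢdᵢ/nᵢ) / Σ(bᵢcᵢ/nᵢ), where nᵢ is the stratum total.
Stratum 1 (Site A): n = 5380; a·d/n = 149·2527/5380 = 69.9857; b·c/n = 1878·826/5380 = 288.3323
Stratum 2 (Site B): n = 2222; a·d/n = 97·704/2222 = 30.7327; b·c/n = 566·855/2222 = 217.7903
OR_MH = (69.9857 + 30.7327) / (288.3323 + 217.7903) = 100.7184 / 506.1226 = 0.19900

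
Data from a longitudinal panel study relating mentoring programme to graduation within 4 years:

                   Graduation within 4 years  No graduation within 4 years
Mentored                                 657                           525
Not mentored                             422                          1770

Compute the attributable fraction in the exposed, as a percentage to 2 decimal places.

Cells: a = 657, b = 525, c = 422, d = 1770.
Risk in exposed = 657/1182 = 0.55584; risk in unexposed = 422/2192 = 0.19252.
RR = 0.55584/0.19252 = 2.88719
AR% = (RR − 1)/RR × 100 = (2.88719 − 1)/2.88719 × 100 = 65.3643%

65.36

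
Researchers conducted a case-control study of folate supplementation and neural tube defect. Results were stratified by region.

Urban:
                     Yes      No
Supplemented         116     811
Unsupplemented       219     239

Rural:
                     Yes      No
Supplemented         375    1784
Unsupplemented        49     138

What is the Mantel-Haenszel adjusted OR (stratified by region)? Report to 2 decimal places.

0.25

OR_MH = Σ(aᵢdᵢ/nᵢ) / Σ(bᵢcᵢ/nᵢ), where nᵢ is the stratum total.
Stratum 1 (Urban): n = 1385; a·d/n = 116·239/1385 = 20.0173; b·c/n = 811·219/1385 = 128.2375
Stratum 2 (Rural): n = 2346; a·d/n = 375·138/2346 = 22.0588; b·c/n = 1784·49/2346 = 37.2617
OR_MH = (20.0173 + 22.0588) / (128.2375 + 37.2617) = 42.0762 / 165.4993 = 0.25424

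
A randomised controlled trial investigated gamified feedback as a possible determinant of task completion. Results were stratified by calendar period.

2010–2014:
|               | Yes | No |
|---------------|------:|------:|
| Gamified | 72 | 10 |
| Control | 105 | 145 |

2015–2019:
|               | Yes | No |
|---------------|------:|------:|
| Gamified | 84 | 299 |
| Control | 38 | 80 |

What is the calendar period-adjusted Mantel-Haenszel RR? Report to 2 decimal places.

1.35

RR_MH = Σ(aᵢ·n₀ᵢ/nᵢ) / Σ(cᵢ·n₁ᵢ/nᵢ), with n₁ᵢ = aᵢ+bᵢ (exposed), n₀ᵢ = cᵢ+dᵢ (unexposed), nᵢ = n₁ᵢ+n₀ᵢ.
Stratum 1 (2010–2014): n₁ = 82, n₀ = 250, n = 332; a·n₀/n = 72·250/332 = 54.2169; c·n₁/n = 105·82/332 = 25.9337
Stratum 2 (2015–2019): n₁ = 383, n₀ = 118, n = 501; a·n₀/n = 84·118/501 = 19.7844; c·n₁/n = 38·383/501 = 29.0499
RR_MH = (54.2169 + 19.7844) / (25.9337 + 29.0499) = 74.0013 / 54.9836 = 1.34588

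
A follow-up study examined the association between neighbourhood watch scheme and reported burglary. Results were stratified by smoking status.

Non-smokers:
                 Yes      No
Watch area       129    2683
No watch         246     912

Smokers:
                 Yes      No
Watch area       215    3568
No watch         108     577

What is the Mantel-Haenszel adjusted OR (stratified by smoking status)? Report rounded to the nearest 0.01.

0.23

OR_MH = Σ(aᵢdᵢ/nᵢ) / Σ(bᵢcᵢ/nᵢ), where nᵢ is the stratum total.
Stratum 1 (Non-smokers): n = 3970; a·d/n = 129·912/3970 = 29.6343; b·c/n = 2683·246/3970 = 166.2514
Stratum 2 (Smokers): n = 4468; a·d/n = 215·577/4468 = 27.7652; b·c/n = 3568·108/4468 = 86.2453
OR_MH = (29.6343 + 27.7652) / (166.2514 + 86.2453) = 57.3995 / 252.4967 = 0.22733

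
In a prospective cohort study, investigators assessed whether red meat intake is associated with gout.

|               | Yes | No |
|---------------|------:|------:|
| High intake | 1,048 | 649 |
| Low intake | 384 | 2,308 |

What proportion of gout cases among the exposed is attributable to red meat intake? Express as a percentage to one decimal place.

Cells: a = 1048, b = 649, c = 384, d = 2308.
Risk in exposed = 1048/1697 = 0.61756; risk in unexposed = 384/2692 = 0.14264.
RR = 0.61756/0.14264 = 4.32936
AR% = (RR − 1)/RR × 100 = (4.32936 − 1)/4.32936 × 100 = 76.9019%

76.9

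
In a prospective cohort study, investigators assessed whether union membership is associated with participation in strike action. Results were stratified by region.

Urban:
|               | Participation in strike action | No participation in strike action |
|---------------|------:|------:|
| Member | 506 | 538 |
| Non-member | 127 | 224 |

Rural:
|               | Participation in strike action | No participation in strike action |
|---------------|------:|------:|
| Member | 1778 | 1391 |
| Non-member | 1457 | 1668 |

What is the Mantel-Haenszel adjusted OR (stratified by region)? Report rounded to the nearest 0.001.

OR_MH = Σ(aᵢdᵢ/nᵢ) / Σ(bᵢcᵢ/nᵢ), where nᵢ is the stratum total.
Stratum 1 (Urban): n = 1395; a·d/n = 506·224/1395 = 81.2502; b·c/n = 538·127/1395 = 48.9792
Stratum 2 (Rural): n = 6294; a·d/n = 1778·1668/6294 = 471.1954; b·c/n = 1391·1457/6294 = 322.0030
OR_MH = (81.2502 + 471.1954) / (48.9792 + 322.0030) = 552.4456 / 370.9822 = 1.48914

1.489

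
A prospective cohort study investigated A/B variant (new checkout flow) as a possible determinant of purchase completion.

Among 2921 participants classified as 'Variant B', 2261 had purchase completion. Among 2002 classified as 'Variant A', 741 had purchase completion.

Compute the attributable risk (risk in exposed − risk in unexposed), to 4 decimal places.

0.4039

From the description: a = 2261, b = 660, c = 741, d = 1261.
Risk in exposed = 2261/2921 = 0.774050; risk in unexposed = 741/2002 = 0.370130.
Risk difference = 0.774050 − 0.370130 = 0.403920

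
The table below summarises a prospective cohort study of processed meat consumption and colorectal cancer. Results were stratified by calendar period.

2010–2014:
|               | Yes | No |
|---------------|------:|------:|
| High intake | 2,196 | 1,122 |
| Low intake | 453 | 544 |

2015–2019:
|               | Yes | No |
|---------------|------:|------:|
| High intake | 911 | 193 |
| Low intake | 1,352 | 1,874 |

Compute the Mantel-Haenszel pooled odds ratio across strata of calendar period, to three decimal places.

OR_MH = Σ(aᵢdᵢ/nᵢ) / Σ(bᵢcᵢ/nᵢ), where nᵢ is the stratum total.
Stratum 1 (2010–2014): n = 4315; a·d/n = 2196·544/4315 = 276.8538; b·c/n = 1122·453/4315 = 117.7905
Stratum 2 (2015–2019): n = 4330; a·d/n = 911·1874/4330 = 394.2758; b·c/n = 193·1352/4330 = 60.2624
OR_MH = (276.8538 + 394.2758) / (117.7905 + 60.2624) = 671.1295 / 178.0529 = 3.76927

3.769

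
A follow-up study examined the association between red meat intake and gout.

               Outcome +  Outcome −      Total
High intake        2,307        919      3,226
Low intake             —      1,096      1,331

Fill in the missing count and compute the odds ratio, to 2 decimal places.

The missing cell is in the unexposed row: 1331 − 1096 = 235.
So a = 2307, b = 919, c = 235, d = 1096.
OR = (a·d)/(b·c) = (2307 × 1096) / (919 × 235) = 2528472 / 215965 = 11.70779

11.71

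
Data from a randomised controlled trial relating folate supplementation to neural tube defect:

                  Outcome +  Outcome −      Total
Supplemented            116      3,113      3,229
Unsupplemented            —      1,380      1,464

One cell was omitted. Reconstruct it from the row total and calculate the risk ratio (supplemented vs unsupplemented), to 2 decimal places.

0.63

The missing cell is in the unexposed row: 1464 − 1380 = 84.
So a = 116, b = 3113, c = 84, d = 1380.
RR = [a/(a+b)] / [c/(c+d)] = (116/3229) / (84/1464) = 0.03592/0.05738 = 0.62611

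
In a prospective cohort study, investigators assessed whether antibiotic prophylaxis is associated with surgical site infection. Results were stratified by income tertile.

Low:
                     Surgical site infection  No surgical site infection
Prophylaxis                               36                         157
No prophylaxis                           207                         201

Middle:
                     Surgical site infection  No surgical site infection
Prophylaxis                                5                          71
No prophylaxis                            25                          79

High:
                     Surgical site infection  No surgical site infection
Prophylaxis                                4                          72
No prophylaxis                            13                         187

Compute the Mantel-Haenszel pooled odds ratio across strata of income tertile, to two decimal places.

0.25

OR_MH = Σ(aᵢdᵢ/nᵢ) / Σ(bᵢcᵢ/nᵢ), where nᵢ is the stratum total.
Stratum 1 (Low): n = 601; a·d/n = 36·201/601 = 12.0399; b·c/n = 157·207/601 = 54.0749
Stratum 2 (Middle): n = 180; a·d/n = 5·79/180 = 2.1944; b·c/n = 71·25/180 = 9.8611
Stratum 3 (High): n = 276; a·d/n = 4·187/276 = 2.7101; b·c/n = 72·13/276 = 3.3913
OR_MH = (12.0399 + 2.1944 + 2.7101) / (54.0749 + 9.8611 + 3.3913) = 16.9445 / 67.3273 = 0.25167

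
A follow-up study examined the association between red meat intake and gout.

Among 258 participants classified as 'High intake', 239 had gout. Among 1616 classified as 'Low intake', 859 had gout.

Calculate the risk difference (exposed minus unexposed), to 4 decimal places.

From the description: a = 239, b = 19, c = 859, d = 757.
Risk in exposed = 239/258 = 0.926357; risk in unexposed = 859/1616 = 0.531559.
Risk difference = 0.926357 − 0.531559 = 0.394797

0.3948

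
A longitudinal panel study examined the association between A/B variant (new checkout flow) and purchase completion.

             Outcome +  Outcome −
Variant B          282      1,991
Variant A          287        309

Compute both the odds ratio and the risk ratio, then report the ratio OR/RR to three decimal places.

0.592

Cells: a = 282, b = 1991, c = 287, d = 309.
OR = (282·309)/(1991·287) = 87138/571417 = 0.15249
Risk in exposed = 282/2273 = 0.12407; risk in unexposed = 287/596 = 0.48154; RR = 0.25764
OR/RR = 0.15249 / 0.25764 = 0.59189
The outcome is not rare, so the OR lies further from 1 than the RR.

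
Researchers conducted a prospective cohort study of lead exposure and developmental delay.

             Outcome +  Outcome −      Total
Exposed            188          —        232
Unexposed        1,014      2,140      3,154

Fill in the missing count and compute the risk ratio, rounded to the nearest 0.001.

The missing cell is in the exposed row: 232 − 188 = 44.
So a = 188, b = 44, c = 1014, d = 2140.
RR = [a/(a+b)] / [c/(c+d)] = (188/232) / (1014/3154) = 0.81034/0.32150 = 2.52054

2.521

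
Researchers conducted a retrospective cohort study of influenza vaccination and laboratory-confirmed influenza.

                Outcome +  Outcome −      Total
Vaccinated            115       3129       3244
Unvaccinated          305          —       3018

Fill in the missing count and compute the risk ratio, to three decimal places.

The missing cell is in the unexposed row: 3018 − 305 = 2713.
So a = 115, b = 3129, c = 305, d = 2713.
RR = [a/(a+b)] / [c/(c+d)] = (115/3244) / (305/3018) = 0.03545/0.10106 = 0.35078

0.351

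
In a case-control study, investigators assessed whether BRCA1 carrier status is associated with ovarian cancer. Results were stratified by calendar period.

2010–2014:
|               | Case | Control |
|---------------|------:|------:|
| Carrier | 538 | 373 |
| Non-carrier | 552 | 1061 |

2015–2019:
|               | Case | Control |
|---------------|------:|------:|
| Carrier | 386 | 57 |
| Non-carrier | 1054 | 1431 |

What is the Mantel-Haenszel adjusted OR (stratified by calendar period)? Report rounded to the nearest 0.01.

4.06

OR_MH = Σ(aᵢdᵢ/nᵢ) / Σ(bᵢcᵢ/nᵢ), where nᵢ is the stratum total.
Stratum 1 (2010–2014): n = 2524; a·d/n = 538·1061/2524 = 226.1561; b·c/n = 373·552/2524 = 81.5753
Stratum 2 (2015–2019): n = 2928; a·d/n = 386·1431/2928 = 188.6496; b·c/n = 57·1054/2928 = 20.5184
OR_MH = (226.1561 + 188.6496) / (81.5753 + 20.5184) = 414.8057 / 102.0937 = 4.06299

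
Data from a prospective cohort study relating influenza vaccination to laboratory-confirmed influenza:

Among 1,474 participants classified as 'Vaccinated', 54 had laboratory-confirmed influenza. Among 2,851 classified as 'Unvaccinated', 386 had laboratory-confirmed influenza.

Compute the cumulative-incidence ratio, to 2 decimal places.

0.27

From the description: a = 54, b = 1420, c = 386, d = 2465.
Risk in exposed = 54/1474 = 0.03664; risk in unexposed = 386/2851 = 0.13539.
RR = 0.03664 / 0.13539 = 0.27059
The risk is 73% lower among the exposed than among the unexposed.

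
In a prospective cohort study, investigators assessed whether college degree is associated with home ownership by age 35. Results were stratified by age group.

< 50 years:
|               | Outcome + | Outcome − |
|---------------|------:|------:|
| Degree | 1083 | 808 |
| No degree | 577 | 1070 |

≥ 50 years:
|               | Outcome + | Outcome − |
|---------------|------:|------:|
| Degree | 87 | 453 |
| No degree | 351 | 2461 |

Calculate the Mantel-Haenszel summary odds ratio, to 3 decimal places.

OR_MH = Σ(aᵢdᵢ/nᵢ) / Σ(bᵢcᵢ/nᵢ), where nᵢ is the stratum total.
Stratum 1 (< 50 years): n = 3538; a·d/n = 1083·1070/3538 = 327.5325; b·c/n = 808·577/3538 = 131.7739
Stratum 2 (≥ 50 years): n = 3352; a·d/n = 87·2461/3352 = 63.8744; b·c/n = 453·351/3352 = 47.4353
OR_MH = (327.5325 + 63.8744) / (131.7739 + 47.4353) = 391.4069 / 179.2091 = 2.18408

2.184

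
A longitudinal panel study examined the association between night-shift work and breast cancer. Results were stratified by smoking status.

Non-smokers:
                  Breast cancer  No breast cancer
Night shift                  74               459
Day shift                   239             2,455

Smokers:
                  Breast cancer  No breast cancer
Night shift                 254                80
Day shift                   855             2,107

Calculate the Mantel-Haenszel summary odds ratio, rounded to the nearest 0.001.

3.994

OR_MH = Σ(aᵢdᵢ/nᵢ) / Σ(bᵢcᵢ/nᵢ), where nᵢ is the stratum total.
Stratum 1 (Non-smokers): n = 3227; a·d/n = 74·2455/3227 = 56.2969; b·c/n = 459·239/3227 = 33.9947
Stratum 2 (Smokers): n = 3296; a·d/n = 254·2107/3296 = 162.3720; b·c/n = 80·855/3296 = 20.7524
OR_MH = (56.2969 + 162.3720) / (33.9947 + 20.7524) = 218.6688 / 54.7472 = 3.99416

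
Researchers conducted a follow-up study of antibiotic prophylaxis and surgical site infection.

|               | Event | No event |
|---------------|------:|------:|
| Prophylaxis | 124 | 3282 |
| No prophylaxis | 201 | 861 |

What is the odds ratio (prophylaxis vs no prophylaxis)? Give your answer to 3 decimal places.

Cells: a = 124, b = 3282, c = 201, d = 861.
OR = (a·d)/(b·c) = (124 × 861) / (3282 × 201) = 106764 / 659682 = 0.16184
Exposure is associated with lower odds of surgical site infection (OR = 0.16 < 1).

0.162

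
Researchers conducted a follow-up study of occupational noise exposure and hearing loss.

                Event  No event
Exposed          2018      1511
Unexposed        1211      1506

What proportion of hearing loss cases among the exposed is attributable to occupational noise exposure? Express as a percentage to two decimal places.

22.06

Cells: a = 2018, b = 1511, c = 1211, d = 1506.
Risk in exposed = 2018/3529 = 0.57183; risk in unexposed = 1211/2717 = 0.44571.
RR = 0.57183/0.44571 = 1.28297
AR% = (RR − 1)/RR × 100 = (1.28297 − 1)/1.28297 × 100 = 22.0556%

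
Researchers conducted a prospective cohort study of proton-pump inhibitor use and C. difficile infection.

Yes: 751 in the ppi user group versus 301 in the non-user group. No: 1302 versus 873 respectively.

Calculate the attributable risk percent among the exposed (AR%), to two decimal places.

From the description: a = 751, b = 1302, c = 301, d = 873.
Risk in exposed = 751/2053 = 0.36581; risk in unexposed = 301/1174 = 0.25639.
RR = 0.36581/0.25639 = 1.42677
AR% = (RR − 1)/RR × 100 = (1.42677 − 1)/1.42677 × 100 = 29.9114%

29.91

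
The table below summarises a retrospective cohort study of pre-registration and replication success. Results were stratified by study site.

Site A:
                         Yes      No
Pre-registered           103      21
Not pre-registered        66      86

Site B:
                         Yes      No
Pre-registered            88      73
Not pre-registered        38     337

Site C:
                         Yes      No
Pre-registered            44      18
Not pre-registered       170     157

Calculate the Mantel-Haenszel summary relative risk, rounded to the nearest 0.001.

2.278

RR_MH = Σ(aᵢ·n₀ᵢ/nᵢ) / Σ(cᵢ·n₁ᵢ/nᵢ), with n₁ᵢ = aᵢ+bᵢ (exposed), n₀ᵢ = cᵢ+dᵢ (unexposed), nᵢ = n₁ᵢ+n₀ᵢ.
Stratum 1 (Site A): n₁ = 124, n₀ = 152, n = 276; a·n₀/n = 103·152/276 = 56.7246; c·n₁/n = 66·124/276 = 29.6522
Stratum 2 (Site B): n₁ = 161, n₀ = 375, n = 536; a·n₀/n = 88·375/536 = 61.5672; c·n₁/n = 38·161/536 = 11.4142
Stratum 3 (Site C): n₁ = 62, n₀ = 327, n = 389; a·n₀/n = 44·327/389 = 36.9871; c·n₁/n = 170·62/389 = 27.0951
RR_MH = (56.7246 + 61.5672 + 36.9871) / (29.6522 + 11.4142 + 27.0951) = 155.2789 / 68.1615 = 2.27810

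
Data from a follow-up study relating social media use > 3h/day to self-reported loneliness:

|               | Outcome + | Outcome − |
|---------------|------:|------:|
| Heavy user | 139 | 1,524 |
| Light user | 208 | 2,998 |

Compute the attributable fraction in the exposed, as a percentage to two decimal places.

Cells: a = 139, b = 1524, c = 208, d = 2998.
Risk in exposed = 139/1663 = 0.08358; risk in unexposed = 208/3206 = 0.06488.
RR = 0.08358/0.06488 = 1.28832
AR% = (RR − 1)/RR × 100 = (1.28832 − 1)/1.28832 × 100 = 22.3794%

22.38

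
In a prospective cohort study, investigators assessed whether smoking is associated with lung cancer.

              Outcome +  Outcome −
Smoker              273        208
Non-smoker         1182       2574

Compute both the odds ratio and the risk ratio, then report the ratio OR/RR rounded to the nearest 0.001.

1.585

Cells: a = 273, b = 208, c = 1182, d = 2574.
OR = (273·2574)/(208·1182) = 702702/245856 = 2.85819
Risk in exposed = 273/481 = 0.56757; risk in unexposed = 1182/3756 = 0.31470; RR = 1.80354
OR/RR = 2.85819 / 1.80354 = 1.58476
The outcome is not rare, so the OR lies further from 1 than the RR.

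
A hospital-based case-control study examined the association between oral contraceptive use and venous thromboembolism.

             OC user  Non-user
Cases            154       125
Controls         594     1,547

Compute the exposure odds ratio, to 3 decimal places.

Reading the table with exposure as columns: a = 154 (OC user, case), b = 594 (OC user, non-case), c = 125 (Non-user, case), d = 1547.
OR = (a·d)/(b·c) = (154 × 1547) / (594 × 125) = 238238 / 74250 = 3.20859
The odds of venous thromboembolism are about 3.21 times as high in the oc user group.

3.209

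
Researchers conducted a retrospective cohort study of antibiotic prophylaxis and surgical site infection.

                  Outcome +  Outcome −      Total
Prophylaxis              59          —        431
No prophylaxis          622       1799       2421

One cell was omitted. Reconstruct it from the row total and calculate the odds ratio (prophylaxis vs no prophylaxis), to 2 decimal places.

0.46

The missing cell is in the exposed row: 431 − 59 = 372.
So a = 59, b = 372, c = 622, d = 1799.
OR = (a·d)/(b·c) = (59 × 1799) / (372 × 622) = 106141 / 231384 = 0.45872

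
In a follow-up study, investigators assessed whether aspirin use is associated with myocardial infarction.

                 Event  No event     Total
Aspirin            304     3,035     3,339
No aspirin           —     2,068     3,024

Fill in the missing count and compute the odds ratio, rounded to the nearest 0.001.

The missing cell is in the unexposed row: 3024 − 2068 = 956.
So a = 304, b = 3035, c = 956, d = 2068.
OR = (a·d)/(b·c) = (304 × 2068) / (3035 × 956) = 628672 / 2901460 = 0.21667

0.217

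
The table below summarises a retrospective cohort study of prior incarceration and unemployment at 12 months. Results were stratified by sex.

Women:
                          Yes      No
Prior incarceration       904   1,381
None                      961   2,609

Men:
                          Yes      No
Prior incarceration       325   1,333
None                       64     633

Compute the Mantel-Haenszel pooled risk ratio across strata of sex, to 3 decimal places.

RR_MH = Σ(aᵢ·n₀ᵢ/nᵢ) / Σ(cᵢ·n₁ᵢ/nᵢ), with n₁ᵢ = aᵢ+bᵢ (exposed), n₀ᵢ = cᵢ+dᵢ (unexposed), nᵢ = n₁ᵢ+n₀ᵢ.
Stratum 1 (Women): n₁ = 2285, n₀ = 3570, n = 5855; a·n₀/n = 904·3570/5855 = 551.2007; c·n₁/n = 961·2285/5855 = 375.0444
Stratum 2 (Men): n₁ = 1658, n₀ = 697, n = 2355; a·n₀/n = 325·697/2355 = 96.1890; c·n₁/n = 64·1658/2355 = 45.0582
RR_MH = (551.2007 + 96.1890) / (375.0444 + 45.0582) = 647.3896 / 420.1026 = 1.54103

1.541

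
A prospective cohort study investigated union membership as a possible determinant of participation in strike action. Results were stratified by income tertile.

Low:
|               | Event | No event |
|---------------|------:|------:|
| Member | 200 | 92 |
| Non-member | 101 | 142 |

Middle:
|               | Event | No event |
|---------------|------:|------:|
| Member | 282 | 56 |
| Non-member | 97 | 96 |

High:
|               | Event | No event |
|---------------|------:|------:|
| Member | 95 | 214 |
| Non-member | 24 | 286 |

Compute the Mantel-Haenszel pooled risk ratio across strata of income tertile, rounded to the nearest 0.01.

RR_MH = Σ(aᵢ·n₀ᵢ/nᵢ) / Σ(cᵢ·n₁ᵢ/nᵢ), with n₁ᵢ = aᵢ+bᵢ (exposed), n₀ᵢ = cᵢ+dᵢ (unexposed), nᵢ = n₁ᵢ+n₀ᵢ.
Stratum 1 (Low): n₁ = 292, n₀ = 243, n = 535; a·n₀/n = 200·243/535 = 90.8411; c·n₁/n = 101·292/535 = 55.1252
Stratum 2 (Middle): n₁ = 338, n₀ = 193, n = 531; a·n₀/n = 282·193/531 = 102.4972; c·n₁/n = 97·338/531 = 61.7439
Stratum 3 (High): n₁ = 309, n₀ = 310, n = 619; a·n₀/n = 95·310/619 = 47.5767; c·n₁/n = 24·309/619 = 11.9806
RR_MH = (90.8411 + 102.4972 + 47.5767) / (55.1252 + 61.7439 + 11.9806) = 240.9150 / 128.8497 = 1.86974

1.87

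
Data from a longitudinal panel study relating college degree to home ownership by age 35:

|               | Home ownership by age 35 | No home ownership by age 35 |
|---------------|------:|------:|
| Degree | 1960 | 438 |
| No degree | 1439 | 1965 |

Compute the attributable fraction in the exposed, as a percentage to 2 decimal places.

Cells: a = 1960, b = 438, c = 1439, d = 1965.
Risk in exposed = 1960/2398 = 0.81735; risk in unexposed = 1439/3404 = 0.42274.
RR = 0.81735/0.42274 = 1.93346
AR% = (RR − 1)/RR × 100 = (1.93346 − 1)/1.93346 × 100 = 48.2793%

48.28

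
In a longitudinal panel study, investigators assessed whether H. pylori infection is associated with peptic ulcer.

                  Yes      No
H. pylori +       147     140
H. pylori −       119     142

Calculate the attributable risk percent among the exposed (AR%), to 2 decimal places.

Cells: a = 147, b = 140, c = 119, d = 142.
Risk in exposed = 147/287 = 0.51220; risk in unexposed = 119/261 = 0.45594.
RR = 0.51220/0.45594 = 1.12339
AR% = (RR − 1)/RR × 100 = (1.12339 − 1)/1.12339 × 100 = 10.9834%

10.98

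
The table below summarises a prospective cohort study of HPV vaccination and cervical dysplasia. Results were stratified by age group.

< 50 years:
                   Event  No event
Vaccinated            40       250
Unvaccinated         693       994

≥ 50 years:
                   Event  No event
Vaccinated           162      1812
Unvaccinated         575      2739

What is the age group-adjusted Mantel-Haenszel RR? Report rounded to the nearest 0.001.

0.429

RR_MH = Σ(aᵢ·n₀ᵢ/nᵢ) / Σ(cᵢ·n₁ᵢ/nᵢ), with n₁ᵢ = aᵢ+bᵢ (exposed), n₀ᵢ = cᵢ+dᵢ (unexposed), nᵢ = n₁ᵢ+n₀ᵢ.
Stratum 1 (< 50 years): n₁ = 290, n₀ = 1687, n = 1977; a·n₀/n = 40·1687/1977 = 34.1325; c·n₁/n = 693·290/1977 = 101.6540
Stratum 2 (≥ 50 years): n₁ = 1974, n₀ = 3314, n = 5288; a·n₀/n = 162·3314/5288 = 101.5257; c·n₁/n = 575·1974/5288 = 214.6464
RR_MH = (34.1325 + 101.5257) / (101.6540 + 214.6464) = 135.6582 / 316.3004 = 0.42889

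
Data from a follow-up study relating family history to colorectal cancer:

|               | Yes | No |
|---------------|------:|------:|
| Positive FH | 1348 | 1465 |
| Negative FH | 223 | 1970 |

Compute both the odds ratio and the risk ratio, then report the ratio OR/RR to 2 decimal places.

Cells: a = 1348, b = 1465, c = 223, d = 1970.
OR = (1348·1970)/(1465·223) = 2655560/326695 = 8.12856
Risk in exposed = 1348/2813 = 0.47920; risk in unexposed = 223/2193 = 0.10169; RR = 4.71253
OR/RR = 8.12856 / 4.71253 = 1.72488
The outcome is not rare, so the OR lies further from 1 than the RR.

1.72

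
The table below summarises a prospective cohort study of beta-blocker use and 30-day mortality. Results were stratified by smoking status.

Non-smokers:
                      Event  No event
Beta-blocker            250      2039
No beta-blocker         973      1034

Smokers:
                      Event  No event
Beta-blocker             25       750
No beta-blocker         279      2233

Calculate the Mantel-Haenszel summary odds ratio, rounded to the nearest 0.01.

0.15

OR_MH = Σ(aᵢdᵢ/nᵢ) / Σ(bᵢcᵢ/nᵢ), where nᵢ is the stratum total.
Stratum 1 (Non-smokers): n = 4296; a·d/n = 250·1034/4296 = 60.1723; b·c/n = 2039·973/4296 = 461.8126
Stratum 2 (Smokers): n = 3287; a·d/n = 25·2233/3287 = 16.9836; b·c/n = 750·279/3287 = 63.6599
OR_MH = (60.1723 + 16.9836) / (461.8126 + 63.6599) = 77.1558 / 525.4725 = 0.14683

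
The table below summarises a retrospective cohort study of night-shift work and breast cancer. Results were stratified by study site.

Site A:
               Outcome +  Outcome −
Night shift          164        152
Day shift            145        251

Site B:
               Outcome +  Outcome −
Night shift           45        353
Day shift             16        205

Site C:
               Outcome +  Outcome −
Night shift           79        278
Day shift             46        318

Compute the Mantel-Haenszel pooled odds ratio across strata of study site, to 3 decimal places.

1.860

OR_MH = Σ(aᵢdᵢ/nᵢ) / Σ(bᵢcᵢ/nᵢ), where nᵢ is the stratum total.
Stratum 1 (Site A): n = 712; a·d/n = 164·251/712 = 57.8146; b·c/n = 152·145/712 = 30.9551
Stratum 2 (Site B): n = 619; a·d/n = 45·205/619 = 14.9031; b·c/n = 353·16/619 = 9.1244
Stratum 3 (Site C): n = 721; a·d/n = 79·318/721 = 34.8433; b·c/n = 278·46/721 = 17.7365
OR_MH = (57.8146 + 14.9031 + 34.8433) / (30.9551 + 9.1244 + 17.7365) = 107.5609 / 57.8159 = 1.86040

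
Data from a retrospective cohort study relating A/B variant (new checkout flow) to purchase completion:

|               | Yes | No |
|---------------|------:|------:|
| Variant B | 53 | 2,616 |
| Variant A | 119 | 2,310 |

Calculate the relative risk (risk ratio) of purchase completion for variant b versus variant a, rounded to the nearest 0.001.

Cells: a = 53, b = 2616, c = 119, d = 2310.
Risk in exposed = 53/2669 = 0.01986; risk in unexposed = 119/2429 = 0.04899.
RR = 0.01986 / 0.04899 = 0.40533
The risk is 59% lower among the exposed than among the unexposed.

0.405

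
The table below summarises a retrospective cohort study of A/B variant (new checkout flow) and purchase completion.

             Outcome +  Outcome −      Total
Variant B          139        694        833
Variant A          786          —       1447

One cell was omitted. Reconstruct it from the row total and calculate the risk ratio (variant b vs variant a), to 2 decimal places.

0.31

The missing cell is in the unexposed row: 1447 − 786 = 661.
So a = 139, b = 694, c = 786, d = 661.
RR = [a/(a+b)] / [c/(c+d)] = (139/833) / (786/1447) = 0.16687/0.54319 = 0.30720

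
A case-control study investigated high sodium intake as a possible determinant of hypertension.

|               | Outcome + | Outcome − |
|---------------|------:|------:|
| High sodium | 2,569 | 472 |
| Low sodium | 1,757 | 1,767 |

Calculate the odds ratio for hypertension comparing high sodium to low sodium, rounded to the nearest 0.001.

Cells: a = 2569, b = 472, c = 1757, d = 1767.
OR = (a·d)/(b·c) = (2569 × 1767) / (472 × 1757) = 4539423 / 829304 = 5.47377
The odds of hypertension are about 5.47 times as high in the high sodium group.

5.474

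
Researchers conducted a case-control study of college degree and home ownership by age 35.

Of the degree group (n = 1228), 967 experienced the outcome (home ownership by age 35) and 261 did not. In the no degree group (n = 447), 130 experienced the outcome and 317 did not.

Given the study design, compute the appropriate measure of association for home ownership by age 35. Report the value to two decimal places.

9.03

From the description: a = 967, b = 261, c = 130, d = 317.
This is a case-control study: participants were sampled on outcome status, so risks in the source population cannot be estimated directly — relative risk is not valid here. The odds ratio is the appropriate measure.
OR = (a·d)/(b·c) = (967 × 317) / (261 × 130) = 306539 / 33930 = 9.03445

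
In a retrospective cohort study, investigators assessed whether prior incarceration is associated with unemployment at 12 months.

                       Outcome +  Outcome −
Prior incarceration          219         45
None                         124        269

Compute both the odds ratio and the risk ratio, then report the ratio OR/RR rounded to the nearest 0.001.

4.016

Cells: a = 219, b = 45, c = 124, d = 269.
OR = (219·269)/(45·124) = 58911/5580 = 10.55753
Risk in exposed = 219/264 = 0.82955; risk in unexposed = 124/393 = 0.31552; RR = 2.62912
OR/RR = 10.55753 / 2.62912 = 4.01561
The outcome is not rare, so the OR lies further from 1 than the RR.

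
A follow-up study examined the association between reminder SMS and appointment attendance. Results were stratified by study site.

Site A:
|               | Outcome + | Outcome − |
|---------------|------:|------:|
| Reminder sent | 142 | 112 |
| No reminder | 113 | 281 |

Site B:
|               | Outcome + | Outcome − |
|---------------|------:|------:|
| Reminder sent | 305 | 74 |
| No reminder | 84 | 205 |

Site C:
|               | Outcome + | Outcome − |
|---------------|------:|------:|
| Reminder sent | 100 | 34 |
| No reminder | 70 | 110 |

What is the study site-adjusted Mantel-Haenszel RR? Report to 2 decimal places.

2.26

RR_MH = Σ(aᵢ·n₀ᵢ/nᵢ) / Σ(cᵢ·n₁ᵢ/nᵢ), with n₁ᵢ = aᵢ+bᵢ (exposed), n₀ᵢ = cᵢ+dᵢ (unexposed), nᵢ = n₁ᵢ+n₀ᵢ.
Stratum 1 (Site A): n₁ = 254, n₀ = 394, n = 648; a·n₀/n = 142·394/648 = 86.3395; c·n₁/n = 113·254/648 = 44.2932
Stratum 2 (Site B): n₁ = 379, n₀ = 289, n = 668; a·n₀/n = 305·289/668 = 131.9536; c·n₁/n = 84·379/668 = 47.6587
Stratum 3 (Site C): n₁ = 134, n₀ = 180, n = 314; a·n₀/n = 100·180/314 = 57.3248; c·n₁/n = 70·134/314 = 29.8726
RR_MH = (86.3395 + 131.9536 + 57.3248) / (44.2932 + 47.6587 + 29.8726) = 275.6179 / 121.8245 = 2.26242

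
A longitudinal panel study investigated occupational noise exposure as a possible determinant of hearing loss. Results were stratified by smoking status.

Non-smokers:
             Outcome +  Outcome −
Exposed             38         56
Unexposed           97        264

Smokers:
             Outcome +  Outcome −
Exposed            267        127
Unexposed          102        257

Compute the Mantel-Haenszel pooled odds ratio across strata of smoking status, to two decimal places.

OR_MH = Σ(aᵢdᵢ/nᵢ) / Σ(bᵢcᵢ/nᵢ), where nᵢ is the stratum total.
Stratum 1 (Non-smokers): n = 455; a·d/n = 38·264/455 = 22.0484; b·c/n = 56·97/455 = 11.9385
Stratum 2 (Smokers): n = 753; a·d/n = 267·257/753 = 91.1275; b·c/n = 127·102/753 = 17.2032
OR_MH = (22.0484 + 91.1275) / (11.9385 + 17.2032) = 113.1758 / 29.1416 = 3.88365

3.88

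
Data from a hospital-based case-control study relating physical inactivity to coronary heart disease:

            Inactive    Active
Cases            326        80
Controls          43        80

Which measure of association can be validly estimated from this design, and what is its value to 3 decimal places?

7.581

Reading the table with exposure as columns: a = 326 (Inactive, case), b = 43 (Inactive, non-case), c = 80 (Active, case), d = 80.
This is a hospital-based case-control study: participants were sampled on outcome status, so risks in the source population cannot be estimated directly — relative risk is not valid here. The odds ratio is the appropriate measure.
OR = (a·d)/(b·c) = (326 × 80) / (43 × 80) = 26080 / 3440 = 7.58140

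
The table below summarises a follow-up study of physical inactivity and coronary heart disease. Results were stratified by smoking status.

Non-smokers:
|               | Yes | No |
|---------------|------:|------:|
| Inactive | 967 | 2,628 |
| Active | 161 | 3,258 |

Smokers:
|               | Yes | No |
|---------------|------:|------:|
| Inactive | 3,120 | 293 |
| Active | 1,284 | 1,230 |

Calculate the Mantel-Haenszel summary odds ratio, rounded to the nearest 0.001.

OR_MH = Σ(aᵢdᵢ/nᵢ) / Σ(bᵢcᵢ/nᵢ), where nᵢ is the stratum total.
Stratum 1 (Non-smokers): n = 7014; a·d/n = 967·3258/7014 = 449.1711; b·c/n = 2628·161/7014 = 60.3234
Stratum 2 (Smokers): n = 5927; a·d/n = 3120·1230/5927 = 647.4776; b·c/n = 293·1284/5927 = 63.4743
OR_MH = (449.1711 + 647.4776) / (60.3234 + 63.4743) = 1096.6487 / 123.7976 = 8.85840

8.858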